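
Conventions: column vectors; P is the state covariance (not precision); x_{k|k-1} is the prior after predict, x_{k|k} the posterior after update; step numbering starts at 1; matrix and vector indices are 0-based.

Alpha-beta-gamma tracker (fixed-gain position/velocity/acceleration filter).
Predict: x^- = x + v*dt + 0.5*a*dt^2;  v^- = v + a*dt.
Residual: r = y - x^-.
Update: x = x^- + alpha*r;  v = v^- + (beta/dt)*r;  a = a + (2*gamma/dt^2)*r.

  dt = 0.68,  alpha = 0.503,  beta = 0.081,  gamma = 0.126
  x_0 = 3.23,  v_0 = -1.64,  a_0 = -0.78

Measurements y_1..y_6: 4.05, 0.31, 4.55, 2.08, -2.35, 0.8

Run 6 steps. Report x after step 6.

x_post = 0.7844

step 1: x_pred=1.9345  r=2.1155  x^+=2.9986  v^+=-1.9184  a^+=0.3729
step 2: x_pred=1.7803  r=-1.4703  x^+=1.0407  v^+=-1.8399  a^+=-0.4284
step 3: x_pred=-0.3095  r=4.8595  x^+=2.1348  v^+=-1.5524  a^+=2.2200
step 4: x_pred=1.5925  r=0.4875  x^+=1.8377  v^+=0.0153  a^+=2.4857
step 5: x_pred=2.4228  r=-4.7728  x^+=0.0221  v^+=1.1370  a^+=-0.1154
step 6: x_pred=0.7685  r=0.0315  x^+=0.7844  v^+=1.0623  a^+=-0.0983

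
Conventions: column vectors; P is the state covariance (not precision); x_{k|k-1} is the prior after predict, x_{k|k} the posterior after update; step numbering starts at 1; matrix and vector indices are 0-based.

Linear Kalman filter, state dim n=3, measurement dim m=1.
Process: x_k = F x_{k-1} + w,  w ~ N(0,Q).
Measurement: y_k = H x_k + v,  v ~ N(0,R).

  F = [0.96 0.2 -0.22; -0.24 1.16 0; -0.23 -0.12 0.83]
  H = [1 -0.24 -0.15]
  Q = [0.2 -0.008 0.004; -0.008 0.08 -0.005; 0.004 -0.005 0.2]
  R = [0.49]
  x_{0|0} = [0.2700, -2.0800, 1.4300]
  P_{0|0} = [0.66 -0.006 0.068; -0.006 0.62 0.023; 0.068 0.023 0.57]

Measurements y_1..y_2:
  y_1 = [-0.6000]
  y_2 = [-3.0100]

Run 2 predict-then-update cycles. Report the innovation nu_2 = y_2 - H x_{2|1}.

innov = [-1.8280]

step 1: x^-=[-0.4714, -2.4776, 1.3744]  P^-=[0.8276 -0.0249 -0.1977; -0.0249 0.9556 -0.0448; -0.1977 -0.0448 0.6056]  S=[1.4543]  K=[0.5936; -0.1702; -0.1910]  nu=[-0.5171]  x^+=[-0.7783, -2.3896, 1.4732]  P^+=[0.3152 0.1220 -0.0328; 0.1220 0.9135 -0.0921; -0.0328 -0.0921 0.5526]
step 2: x^-=[-1.5492, -2.5851, 1.6885]  P^-=[0.6226 0.2831 -0.2536; 0.2831 1.2594 -0.2260; -0.2536 -0.2260 0.6481]  S=[1.1237]  K=[0.5275; 0.0131; -0.2640]  nu=[-1.8280]  x^+=[-2.5134, -2.6091, 2.1710]  P^+=[0.3100 0.2753 -0.0972; 0.2753 1.2592 -0.2221; -0.0972 -0.2221 0.5698]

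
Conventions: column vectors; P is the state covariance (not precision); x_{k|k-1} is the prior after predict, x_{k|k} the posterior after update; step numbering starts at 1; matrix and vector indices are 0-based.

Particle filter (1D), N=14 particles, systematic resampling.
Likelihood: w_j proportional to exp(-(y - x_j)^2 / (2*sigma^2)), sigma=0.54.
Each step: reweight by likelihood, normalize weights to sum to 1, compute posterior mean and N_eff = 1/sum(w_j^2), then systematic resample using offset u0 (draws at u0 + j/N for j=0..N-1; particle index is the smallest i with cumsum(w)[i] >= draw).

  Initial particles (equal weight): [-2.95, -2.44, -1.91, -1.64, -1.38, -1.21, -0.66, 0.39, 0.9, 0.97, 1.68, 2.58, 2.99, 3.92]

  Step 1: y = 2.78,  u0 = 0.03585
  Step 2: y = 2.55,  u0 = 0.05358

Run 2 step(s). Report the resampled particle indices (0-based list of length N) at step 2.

resampled_idx = [1, 2, 2, 3, 4, 5, 5, 6, 7, 8, 9, 10, 11, 12]

step 1: w=[0.0000, 0.0000, 0.0000, 0.0000, 0.0000, 0.0000, 0.0000, 0.0000, 0.0011, 0.0017, 0.0598, 0.4446, 0.4415, 0.0513]  mean=2.7712  Neff=2.5078  idx=[10, 11, 11, 11, 11, 11, 11, 12, 12, 12, 12, 12, 12, 13]
step 2: w=[0.0257, 0.0941, 0.0941, 0.0941, 0.0941, 0.0941, 0.0941, 0.0676, 0.0676, 0.0676, 0.0676, 0.0676, 0.0676, 0.0038]  mean=2.7283  Neff=12.3051  idx=[1, 2, 2, 3, 4, 5, 5, 6, 7, 8, 9, 10, 11, 12]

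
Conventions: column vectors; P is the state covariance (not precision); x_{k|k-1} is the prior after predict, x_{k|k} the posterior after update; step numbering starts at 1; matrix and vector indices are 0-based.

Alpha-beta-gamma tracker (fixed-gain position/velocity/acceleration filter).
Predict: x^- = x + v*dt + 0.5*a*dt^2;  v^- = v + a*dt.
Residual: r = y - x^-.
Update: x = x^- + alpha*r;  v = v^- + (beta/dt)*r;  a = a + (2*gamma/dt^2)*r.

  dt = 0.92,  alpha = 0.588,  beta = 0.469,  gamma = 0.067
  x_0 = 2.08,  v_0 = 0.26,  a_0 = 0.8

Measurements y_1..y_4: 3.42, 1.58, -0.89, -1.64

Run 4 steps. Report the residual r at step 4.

resid = -1.2749

step 1: x_pred=2.6578  r=0.7622  x^+=3.1060  v^+=1.3846  a^+=0.9207
step 2: x_pred=4.7694  r=-3.1894  x^+=2.8940  v^+=0.6057  a^+=0.4157
step 3: x_pred=3.6272  r=-4.5172  x^+=0.9711  v^+=-1.3146  a^+=-0.2994
step 4: x_pred=-0.3651  r=-1.2749  x^+=-1.1147  v^+=-2.2400  a^+=-0.5013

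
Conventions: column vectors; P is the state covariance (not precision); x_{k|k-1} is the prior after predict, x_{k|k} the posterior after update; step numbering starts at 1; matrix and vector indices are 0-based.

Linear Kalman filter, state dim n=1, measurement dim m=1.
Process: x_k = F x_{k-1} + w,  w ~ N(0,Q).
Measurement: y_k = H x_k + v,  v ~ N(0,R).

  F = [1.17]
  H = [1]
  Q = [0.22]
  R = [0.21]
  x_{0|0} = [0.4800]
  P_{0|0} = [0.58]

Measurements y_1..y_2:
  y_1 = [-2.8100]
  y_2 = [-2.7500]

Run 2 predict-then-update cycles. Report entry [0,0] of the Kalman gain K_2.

step 1: x^-=[0.5616]  P^-=[1.0140]  S=[1.2240]  K=[0.8284]  nu=[-3.3716]  x^+=[-2.2315]  P^+=[0.1740]
step 2: x^-=[-2.6109]  P^-=[0.4581]  S=[0.6681]  K=[0.6857]  nu=[-0.1391]  x^+=[-2.7063]  P^+=[0.1440]

K[0,0] = 0.6857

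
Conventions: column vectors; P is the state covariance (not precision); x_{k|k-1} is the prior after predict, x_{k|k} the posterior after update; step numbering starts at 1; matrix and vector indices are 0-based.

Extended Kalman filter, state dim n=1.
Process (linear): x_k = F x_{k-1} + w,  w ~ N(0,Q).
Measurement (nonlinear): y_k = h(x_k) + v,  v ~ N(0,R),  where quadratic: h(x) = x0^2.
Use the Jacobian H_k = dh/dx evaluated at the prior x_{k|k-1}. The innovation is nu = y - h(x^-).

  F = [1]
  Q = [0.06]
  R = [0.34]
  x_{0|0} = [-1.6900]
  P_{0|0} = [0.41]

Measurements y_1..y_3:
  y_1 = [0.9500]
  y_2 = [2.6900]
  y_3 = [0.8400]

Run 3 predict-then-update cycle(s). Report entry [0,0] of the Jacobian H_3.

step 1: x^-=[-1.6900]  P^-=[0.4700]  H_jac=[-3.3800]  S=[5.7095]  K=[-0.2782]  nu=[-1.9061]  x^+=[-1.1596]  P^+=[0.0280]
step 2: x^-=[-1.1596]  P^-=[0.0880]  H_jac=[-2.3193]  S=[0.8133]  K=[-0.2509]  nu=[1.3452]  x^+=[-1.4972]  P^+=[0.0368]
step 3: x^-=[-1.4972]  P^-=[0.0968]  H_jac=[-2.9944]  S=[1.2078]  K=[-0.2399]  nu=[-1.4016]  x^+=[-1.1609]  P^+=[0.0272]

H_jac[0,0] = -2.9944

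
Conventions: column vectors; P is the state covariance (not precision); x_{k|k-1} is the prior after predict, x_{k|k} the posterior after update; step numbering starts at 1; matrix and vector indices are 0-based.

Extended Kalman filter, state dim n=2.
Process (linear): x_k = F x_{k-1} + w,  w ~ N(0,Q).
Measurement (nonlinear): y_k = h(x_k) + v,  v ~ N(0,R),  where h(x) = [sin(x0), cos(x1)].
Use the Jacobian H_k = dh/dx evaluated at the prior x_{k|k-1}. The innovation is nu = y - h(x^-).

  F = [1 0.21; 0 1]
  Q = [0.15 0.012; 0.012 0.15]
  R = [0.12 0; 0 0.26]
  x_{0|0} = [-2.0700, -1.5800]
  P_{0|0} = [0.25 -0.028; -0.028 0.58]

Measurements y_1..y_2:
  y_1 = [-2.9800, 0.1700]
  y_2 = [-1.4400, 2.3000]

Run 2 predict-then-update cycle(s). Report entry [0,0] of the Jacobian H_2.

H_jac[0,0] = 0.7953

step 1: x^-=[-2.4018, -1.5800]  P^-=[0.4138 0.1058; 0.1058 0.7300]  H_jac=[-0.7386 0.0000; 0.0000 1.0000]  S=[0.3458 -0.0781; -0.0781 0.9899]  K=[-0.8755 0.0378; -0.0604 0.7326]  nu=[-2.3059, 0.1792]  x^+=[-0.3763, -1.3093]  P^+=[0.1422 0.0098; 0.0098 0.1905]
step 2: x^-=[-0.6513, -1.3093]  P^-=[0.3048 0.0618; 0.0618 0.3405]  H_jac=[0.7953 0.0000; 0.0000 0.9660]  S=[0.3128 0.0475; 0.0475 0.5777]  K=[0.7689 0.0402; 0.0716 0.5634]  nu=[-0.8338, 2.0415]  x^+=[-1.2104, -0.2188]  P^+=[0.1160 0.0108; 0.0108 0.1516]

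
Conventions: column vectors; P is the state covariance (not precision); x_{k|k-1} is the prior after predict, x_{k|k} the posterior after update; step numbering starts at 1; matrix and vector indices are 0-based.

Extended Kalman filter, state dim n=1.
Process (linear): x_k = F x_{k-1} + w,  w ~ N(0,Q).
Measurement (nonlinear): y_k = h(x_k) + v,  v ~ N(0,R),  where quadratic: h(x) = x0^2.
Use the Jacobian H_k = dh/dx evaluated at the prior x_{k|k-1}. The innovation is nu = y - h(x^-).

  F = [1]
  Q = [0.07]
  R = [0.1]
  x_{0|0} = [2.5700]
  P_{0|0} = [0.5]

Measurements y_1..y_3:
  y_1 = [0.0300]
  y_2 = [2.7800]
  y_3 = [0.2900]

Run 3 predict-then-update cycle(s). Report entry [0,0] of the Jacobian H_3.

H_jac[0,0] = 3.2984

step 1: x^-=[2.5700]  P^-=[0.5700]  H_jac=[5.1400]  S=[15.1592]  K=[0.1933]  nu=[-6.5749]  x^+=[1.2993]  P^+=[0.0038]
step 2: x^-=[1.2993]  P^-=[0.0738]  H_jac=[2.5985]  S=[0.5981]  K=[0.3205]  nu=[1.0919]  x^+=[1.6492]  P^+=[0.0123]
step 3: x^-=[1.6492]  P^-=[0.0823]  H_jac=[3.2984]  S=[0.9957]  K=[0.2727]  nu=[-2.4299]  x^+=[0.9865]  P^+=[0.0083]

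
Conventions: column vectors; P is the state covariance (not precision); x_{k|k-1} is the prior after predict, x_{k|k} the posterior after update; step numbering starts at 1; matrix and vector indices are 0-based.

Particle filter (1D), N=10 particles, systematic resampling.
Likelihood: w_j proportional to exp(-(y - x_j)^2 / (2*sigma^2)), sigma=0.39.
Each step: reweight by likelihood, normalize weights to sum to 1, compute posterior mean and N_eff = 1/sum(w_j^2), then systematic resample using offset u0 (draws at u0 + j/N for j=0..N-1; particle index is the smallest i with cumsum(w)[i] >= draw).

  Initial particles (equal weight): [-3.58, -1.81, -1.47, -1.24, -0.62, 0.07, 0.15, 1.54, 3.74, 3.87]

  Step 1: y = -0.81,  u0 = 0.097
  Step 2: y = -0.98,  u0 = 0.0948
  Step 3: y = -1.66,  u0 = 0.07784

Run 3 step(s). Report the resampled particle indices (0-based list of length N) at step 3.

step 1: w=[0.0000, 0.0204, 0.1301, 0.2967, 0.4838, 0.0427, 0.0263, 0.0000, 0.0000, 0.0000]  mean=-0.8890  Neff=2.9244  idx=[2, 3, 3, 3, 4, 4, 4, 4, 4, 6]
step 2: w=[0.0740, 0.1305, 0.1305, 0.1305, 0.1064, 0.1064, 0.1064, 0.1064, 0.1064, 0.0024]  mean=-0.9237  Neff=8.8351  idx=[1, 1, 2, 3, 4, 5, 6, 7, 8, 8]
step 3: w=[0.2322, 0.2322, 0.2322, 0.2322, 0.0118, 0.0118, 0.0118, 0.0118, 0.0118, 0.0118]  mean=-1.1959  Neff=4.6176  idx=[0, 0, 1, 1, 2, 2, 2, 3, 3, 8]

resampled_idx = [0, 0, 1, 1, 2, 2, 2, 3, 3, 8]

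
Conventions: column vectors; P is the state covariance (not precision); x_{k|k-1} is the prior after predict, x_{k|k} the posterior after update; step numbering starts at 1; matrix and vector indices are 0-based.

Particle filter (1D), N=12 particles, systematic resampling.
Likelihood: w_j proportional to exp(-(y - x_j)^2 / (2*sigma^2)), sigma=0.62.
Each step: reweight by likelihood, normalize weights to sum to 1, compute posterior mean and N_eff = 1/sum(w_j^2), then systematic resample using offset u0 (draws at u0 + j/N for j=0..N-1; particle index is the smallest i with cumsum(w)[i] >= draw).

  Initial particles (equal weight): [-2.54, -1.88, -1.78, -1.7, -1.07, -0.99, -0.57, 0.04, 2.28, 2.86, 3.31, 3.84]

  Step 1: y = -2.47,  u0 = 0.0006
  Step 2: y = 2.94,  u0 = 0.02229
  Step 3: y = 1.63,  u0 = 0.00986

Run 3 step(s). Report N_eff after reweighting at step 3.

N_eff = 10.2957

step 1: w=[0.3580, 0.2291, 0.1939, 0.1666, 0.0281, 0.0209, 0.0033, 0.0001, 0.0000, 0.0000, 0.0000, 0.0000]  mean=-2.0210  Neff=4.0447  idx=[0, 0, 0, 0, 0, 1, 1, 1, 2, 2, 3, 3]
step 2: w=[0.0000, 0.0000, 0.0000, 0.0000, 0.0000, 0.0354, 0.0354, 0.0354, 0.1225, 0.1225, 0.3244, 0.3244]  mean=-1.7387  Neff=4.0947  idx=[5, 7, 8, 9, 10, 10, 10, 10, 11, 11, 11, 11]
step 3: w=[0.0215, 0.0215, 0.0528, 0.0528, 0.1064, 0.1064, 0.1064, 0.1064, 0.1064, 0.1064, 0.1064, 0.1064]  mean=-1.7162  Neff=10.2957  idx=[0, 2, 4, 5, 5, 6, 7, 8, 8, 9, 10, 11]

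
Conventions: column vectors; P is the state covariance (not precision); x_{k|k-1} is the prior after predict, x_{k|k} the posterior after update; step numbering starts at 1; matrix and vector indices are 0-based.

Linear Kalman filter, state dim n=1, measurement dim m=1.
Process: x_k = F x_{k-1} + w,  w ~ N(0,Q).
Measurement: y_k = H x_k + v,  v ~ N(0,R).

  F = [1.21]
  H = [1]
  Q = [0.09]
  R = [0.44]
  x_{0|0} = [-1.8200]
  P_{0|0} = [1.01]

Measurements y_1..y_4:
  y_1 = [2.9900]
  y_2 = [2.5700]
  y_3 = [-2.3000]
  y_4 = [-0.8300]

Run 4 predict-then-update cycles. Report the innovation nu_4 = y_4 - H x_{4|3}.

step 1: x^-=[-2.2022]  P^-=[1.5687]  S=[2.0087]  K=[0.7810]  nu=[5.1922]  x^+=[1.8527]  P^+=[0.3436]
step 2: x^-=[2.2418]  P^-=[0.5931]  S=[1.0331]  K=[0.5741]  nu=[0.3282]  x^+=[2.4302]  P^+=[0.2526]
step 3: x^-=[2.9405]  P^-=[0.4598]  S=[0.8998]  K=[0.5110]  nu=[-5.2405]  x^+=[0.2625]  P^+=[0.2248]
step 4: x^-=[0.3176]  P^-=[0.4192]  S=[0.8592]  K=[0.4879]  nu=[-1.1476]  x^+=[-0.2423]  P^+=[0.2147]

innov = [-1.1476]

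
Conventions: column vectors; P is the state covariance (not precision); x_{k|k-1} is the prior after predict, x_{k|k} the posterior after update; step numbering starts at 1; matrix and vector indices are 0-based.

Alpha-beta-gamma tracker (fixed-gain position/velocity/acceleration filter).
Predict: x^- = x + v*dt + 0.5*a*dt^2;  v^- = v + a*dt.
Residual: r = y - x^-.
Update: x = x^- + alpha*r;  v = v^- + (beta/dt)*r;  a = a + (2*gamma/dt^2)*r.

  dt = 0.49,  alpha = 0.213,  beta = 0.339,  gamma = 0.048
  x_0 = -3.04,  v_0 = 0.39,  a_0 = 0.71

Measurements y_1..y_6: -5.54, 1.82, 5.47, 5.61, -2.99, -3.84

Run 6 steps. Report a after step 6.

step 1: x_pred=-2.7637  r=-2.7763  x^+=-3.3550  v^+=-1.1829  a^+=-0.4001
step 2: x_pred=-3.9827  r=5.8027  x^+=-2.7467  v^+=2.6356  a^+=1.9200
step 3: x_pred=-1.2248  r=6.6948  x^+=0.2012  v^+=8.2081  a^+=4.5968
step 4: x_pred=4.7750  r=0.8350  x^+=4.9529  v^+=11.0382  a^+=4.9307
step 5: x_pred=10.9535  r=-13.9435  x^+=7.9835  v^+=3.8076  a^+=-0.6444
step 6: x_pred=9.7719  r=-13.6119  x^+=6.8726  v^+=-5.9254  a^+=-6.0869

a_post = -6.0869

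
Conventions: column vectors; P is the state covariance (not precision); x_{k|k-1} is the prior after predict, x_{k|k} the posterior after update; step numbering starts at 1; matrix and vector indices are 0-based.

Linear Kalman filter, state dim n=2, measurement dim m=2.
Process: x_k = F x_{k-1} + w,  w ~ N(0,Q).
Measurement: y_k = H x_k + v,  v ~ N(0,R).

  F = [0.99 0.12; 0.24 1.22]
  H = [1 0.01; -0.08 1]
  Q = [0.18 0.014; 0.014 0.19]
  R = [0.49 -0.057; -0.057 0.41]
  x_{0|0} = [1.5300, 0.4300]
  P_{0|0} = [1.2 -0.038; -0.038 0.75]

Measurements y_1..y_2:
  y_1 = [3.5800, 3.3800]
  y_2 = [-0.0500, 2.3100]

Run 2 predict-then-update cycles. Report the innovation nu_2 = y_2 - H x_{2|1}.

step 1: x^-=[1.5663, 0.8918]  P^-=[1.3579 0.3619; 0.3619 1.3532]  S=[1.8553 0.2095; 0.2095 1.7139]  K=[0.7272 0.0589; 0.1167 0.7583]  nu=[2.0048, 2.6135]  x^+=[3.1781, 3.1077]  P^+=[0.3529 0.0109; 0.0109 0.3051]
step 2: x^-=[3.5192, 4.5542]  P^-=[0.5328 0.1560; 0.1560 0.6709]  S=[1.0260 0.0630; 0.0630 1.0593]  K=[0.5162 0.0764; 0.1209 0.6143]  nu=[-3.6148, -1.9626]  x^+=[1.5036, 2.9114]  P^+=[0.2483 0.0218; 0.0218 0.2467]

innov = [-3.6148, -1.9626]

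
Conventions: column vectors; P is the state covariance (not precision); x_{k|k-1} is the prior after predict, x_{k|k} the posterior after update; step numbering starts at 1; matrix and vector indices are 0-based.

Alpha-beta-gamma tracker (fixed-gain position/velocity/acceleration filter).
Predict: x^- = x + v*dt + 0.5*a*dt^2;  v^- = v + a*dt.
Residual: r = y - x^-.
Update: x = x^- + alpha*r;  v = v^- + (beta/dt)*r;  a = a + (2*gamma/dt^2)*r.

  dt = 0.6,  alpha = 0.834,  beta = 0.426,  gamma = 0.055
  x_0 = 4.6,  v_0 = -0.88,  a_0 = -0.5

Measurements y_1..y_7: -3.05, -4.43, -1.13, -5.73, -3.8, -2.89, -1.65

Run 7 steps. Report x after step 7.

x_post = -1.7803

step 1: x_pred=3.9820  r=-7.0320  x^+=-1.8827  v^+=-6.1727  a^+=-2.6487
step 2: x_pred=-6.0631  r=1.6331  x^+=-4.7011  v^+=-6.6024  a^+=-2.1497
step 3: x_pred=-9.0495  r=7.9195  x^+=-2.4446  v^+=-2.2694  a^+=0.2702
step 4: x_pred=-3.7576  r=-1.9724  x^+=-5.4026  v^+=-3.5077  a^+=-0.3325
step 5: x_pred=-7.5670  r=3.7670  x^+=-4.4253  v^+=-1.0326  a^+=0.8185
step 6: x_pred=-4.8975  r=2.0075  x^+=-3.2232  v^+=0.8839  a^+=1.4320
step 7: x_pred=-2.4352  r=0.7852  x^+=-1.7803  v^+=2.3005  a^+=1.6719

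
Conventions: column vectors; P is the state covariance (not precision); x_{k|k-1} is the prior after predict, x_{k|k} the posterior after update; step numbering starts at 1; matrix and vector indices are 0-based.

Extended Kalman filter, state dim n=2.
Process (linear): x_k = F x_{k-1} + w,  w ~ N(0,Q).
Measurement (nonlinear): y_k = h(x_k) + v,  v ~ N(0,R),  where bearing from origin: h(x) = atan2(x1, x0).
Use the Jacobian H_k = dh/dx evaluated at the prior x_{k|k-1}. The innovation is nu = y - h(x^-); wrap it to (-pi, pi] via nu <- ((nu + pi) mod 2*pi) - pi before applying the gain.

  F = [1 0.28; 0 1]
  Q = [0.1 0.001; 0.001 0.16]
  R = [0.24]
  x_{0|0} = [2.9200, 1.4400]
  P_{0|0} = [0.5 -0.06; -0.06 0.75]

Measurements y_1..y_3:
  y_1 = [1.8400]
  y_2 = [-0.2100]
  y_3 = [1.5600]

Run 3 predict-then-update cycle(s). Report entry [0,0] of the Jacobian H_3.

H_jac[0,0] = -0.0838

step 1: x^-=[3.3232, 1.4400]  P^-=[0.6252 0.1510; 0.1510 0.9100]  H_jac=[-0.1098 0.2533]  S=[0.2975]  K=[-0.1021; 0.7191]  nu=[1.4311]  x^+=[3.1771, 2.4691]  P^+=[0.6221 0.1728; 0.1728 0.7561]
step 2: x^-=[3.8684, 2.4691]  P^-=[0.8782 0.3856; 0.3856 0.9161]  H_jac=[-0.1172 0.1837]  S=[0.2664]  K=[-0.1206; 0.4620]  nu=[-0.7781]  x^+=[3.9623, 2.1096]  P^+=[0.8743 0.4004; 0.4004 0.8593]
step 3: x^-=[4.5530, 2.1096]  P^-=[1.2659 0.6420; 0.6420 1.0193]  H_jac=[-0.0838 0.1808]  S=[0.2628]  K=[0.0382; 0.4967]  nu=[1.1261]  x^+=[4.5960, 2.6690]  P^+=[1.2655 0.6370; 0.6370 0.9544]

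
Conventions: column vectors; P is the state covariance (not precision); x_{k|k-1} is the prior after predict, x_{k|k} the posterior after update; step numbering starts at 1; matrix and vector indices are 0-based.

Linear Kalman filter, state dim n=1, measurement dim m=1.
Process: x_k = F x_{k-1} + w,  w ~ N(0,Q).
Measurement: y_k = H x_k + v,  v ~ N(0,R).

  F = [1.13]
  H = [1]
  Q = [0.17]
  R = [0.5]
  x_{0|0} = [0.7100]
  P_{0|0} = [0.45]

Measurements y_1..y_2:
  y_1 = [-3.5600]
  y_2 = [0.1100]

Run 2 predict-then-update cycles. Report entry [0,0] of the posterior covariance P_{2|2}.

P_post[0,0] = 0.2623

step 1: x^-=[0.8023]  P^-=[0.7446]  S=[1.2446]  K=[0.5983]  nu=[-4.3623]  x^+=[-1.8075]  P^+=[0.2991]
step 2: x^-=[-2.0425]  P^-=[0.5520]  S=[1.0520]  K=[0.5247]  nu=[2.1525]  x^+=[-0.9131]  P^+=[0.2623]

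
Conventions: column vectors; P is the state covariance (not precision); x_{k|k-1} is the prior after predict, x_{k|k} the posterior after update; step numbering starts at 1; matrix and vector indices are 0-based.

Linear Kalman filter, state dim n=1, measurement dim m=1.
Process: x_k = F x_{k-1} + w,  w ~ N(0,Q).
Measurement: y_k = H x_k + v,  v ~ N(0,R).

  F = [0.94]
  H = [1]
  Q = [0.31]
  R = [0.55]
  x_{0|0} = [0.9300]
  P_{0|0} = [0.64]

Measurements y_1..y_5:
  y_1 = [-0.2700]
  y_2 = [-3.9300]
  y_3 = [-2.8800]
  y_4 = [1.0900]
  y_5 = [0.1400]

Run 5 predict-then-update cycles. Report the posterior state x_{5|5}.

step 1: x^-=[0.8742]  P^-=[0.8755]  S=[1.4255]  K=[0.6142]  nu=[-1.1442]  x^+=[0.1715]  P^+=[0.3378]
step 2: x^-=[0.1612]  P^-=[0.6085]  S=[1.1585]  K=[0.5252]  nu=[-4.0912]  x^+=[-1.9877]  P^+=[0.2889]
step 3: x^-=[-1.8684]  P^-=[0.5653]  S=[1.1153]  K=[0.5068]  nu=[-1.0116]  x^+=[-2.3811]  P^+=[0.2788]
step 4: x^-=[-2.2383]  P^-=[0.5563]  S=[1.1063]  K=[0.5029]  nu=[3.3283]  x^+=[-0.5646]  P^+=[0.2766]
step 5: x^-=[-0.5308]  P^-=[0.5544]  S=[1.1044]  K=[0.5020]  nu=[0.6708]  x^+=[-0.1940]  P^+=[0.2761]

x_post = [-0.1940]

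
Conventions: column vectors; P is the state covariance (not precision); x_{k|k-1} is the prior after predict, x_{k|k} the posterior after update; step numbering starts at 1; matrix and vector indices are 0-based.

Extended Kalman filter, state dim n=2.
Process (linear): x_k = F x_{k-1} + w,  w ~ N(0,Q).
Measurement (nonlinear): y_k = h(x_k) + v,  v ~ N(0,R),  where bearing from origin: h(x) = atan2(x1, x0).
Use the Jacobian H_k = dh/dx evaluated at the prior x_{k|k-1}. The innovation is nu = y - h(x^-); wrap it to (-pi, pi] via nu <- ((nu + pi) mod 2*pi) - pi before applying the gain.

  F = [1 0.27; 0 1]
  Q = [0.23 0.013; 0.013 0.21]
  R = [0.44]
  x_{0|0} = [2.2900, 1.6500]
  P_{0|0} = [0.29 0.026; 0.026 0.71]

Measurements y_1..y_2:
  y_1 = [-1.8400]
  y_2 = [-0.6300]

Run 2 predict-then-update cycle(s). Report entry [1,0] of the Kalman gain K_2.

step 1: x^-=[2.7355, 1.6500]  P^-=[0.5858 0.2307; 0.2307 0.9200]  H_jac=[-0.1617 0.2680]  S=[0.5014]  K=[-0.0656; 0.4174]  nu=[-2.3828]  x^+=[2.8917, 0.6554]  P^+=[0.5836 0.2444; 0.2444 0.8326]
step 2: x^-=[3.0687, 0.6554]  P^-=[1.0063 0.4822; 0.4822 1.0426]  H_jac=[-0.0666 0.3117]  S=[0.5257]  K=[0.1585; 0.5570]  nu=[-0.8404]  x^+=[2.9355, 0.1873]  P^+=[0.9931 0.4358; 0.4358 0.8795]

K[1,0] = 0.5570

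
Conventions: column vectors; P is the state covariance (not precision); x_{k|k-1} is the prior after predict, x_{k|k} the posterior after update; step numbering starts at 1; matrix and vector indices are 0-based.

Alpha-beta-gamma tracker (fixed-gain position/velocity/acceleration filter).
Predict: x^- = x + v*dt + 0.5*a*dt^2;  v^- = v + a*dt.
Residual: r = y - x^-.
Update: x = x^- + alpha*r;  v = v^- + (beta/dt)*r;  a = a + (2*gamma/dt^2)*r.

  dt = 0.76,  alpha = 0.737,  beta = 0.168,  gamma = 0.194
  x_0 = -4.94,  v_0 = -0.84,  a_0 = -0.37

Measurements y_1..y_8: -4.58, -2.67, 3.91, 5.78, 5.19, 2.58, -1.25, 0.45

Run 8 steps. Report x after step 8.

x_post = -0.6004

step 1: x_pred=-5.6853  r=1.1053  x^+=-4.8707  v^+=-0.8769  a^+=0.3725
step 2: x_pred=-5.4295  r=2.7595  x^+=-3.3958  v^+=0.0162  a^+=2.2262
step 3: x_pred=-2.7405  r=6.6505  x^+=2.1609  v^+=3.1782  a^+=6.6936
step 4: x_pred=6.5095  r=-0.7295  x^+=5.9718  v^+=8.1041  a^+=6.2036
step 5: x_pred=13.9226  r=-8.7326  x^+=7.4867  v^+=10.8885  a^+=0.3376
step 6: x_pred=15.8594  r=-13.2794  x^+=6.0725  v^+=8.2096  a^+=-8.5828
step 7: x_pred=9.8331  r=-11.0831  x^+=1.6648  v^+=-0.7633  a^+=-16.0278
step 8: x_pred=-3.5441  r=3.9941  x^+=-0.6004  v^+=-12.0615  a^+=-13.3448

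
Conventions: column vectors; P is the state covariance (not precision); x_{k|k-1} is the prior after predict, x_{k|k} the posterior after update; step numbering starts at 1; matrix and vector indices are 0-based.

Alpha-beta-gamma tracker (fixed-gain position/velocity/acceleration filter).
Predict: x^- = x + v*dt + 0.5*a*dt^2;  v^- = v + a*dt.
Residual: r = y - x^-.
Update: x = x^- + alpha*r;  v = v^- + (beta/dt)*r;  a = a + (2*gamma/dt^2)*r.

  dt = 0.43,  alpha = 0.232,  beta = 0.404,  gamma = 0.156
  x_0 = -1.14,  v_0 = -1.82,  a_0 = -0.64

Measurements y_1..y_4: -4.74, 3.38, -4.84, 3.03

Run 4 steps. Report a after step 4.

step 1: x_pred=-1.9818  r=-2.7582  x^+=-2.6217  v^+=-4.6867  a^+=-5.2942
step 2: x_pred=-5.1264  r=8.5064  x^+=-3.1529  v^+=1.0289  a^+=9.0594
step 3: x_pred=-1.8729  r=-2.9671  x^+=-2.5613  v^+=2.1368  a^+=4.0528
step 4: x_pred=-1.2678  r=4.2978  x^+=-0.2707  v^+=7.9174  a^+=11.3049

a_post = 11.3049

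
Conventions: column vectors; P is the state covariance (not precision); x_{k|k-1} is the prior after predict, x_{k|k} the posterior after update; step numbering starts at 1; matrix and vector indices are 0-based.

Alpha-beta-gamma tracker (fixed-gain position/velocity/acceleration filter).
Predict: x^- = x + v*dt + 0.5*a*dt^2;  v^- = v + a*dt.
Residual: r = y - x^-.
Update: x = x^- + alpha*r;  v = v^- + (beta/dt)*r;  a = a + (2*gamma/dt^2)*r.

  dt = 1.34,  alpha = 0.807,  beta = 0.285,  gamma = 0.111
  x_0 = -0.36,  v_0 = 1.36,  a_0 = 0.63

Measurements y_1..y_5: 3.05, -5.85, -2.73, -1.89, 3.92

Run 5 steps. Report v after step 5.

step 1: x_pred=2.0280  r=1.0220  x^+=2.8528  v^+=2.4216  a^+=0.7564
step 2: x_pred=6.7767  r=-12.6267  x^+=-3.4130  v^+=0.7495  a^+=-0.8048
step 3: x_pred=-3.1312  r=0.4012  x^+=-2.8074  v^+=-0.2435  a^+=-0.7552
step 4: x_pred=-3.8117  r=1.9217  x^+=-2.2609  v^+=-0.8467  a^+=-0.5176
step 5: x_pred=-3.8601  r=7.7801  x^+=2.4184  v^+=0.1145  a^+=0.4443

v_post = 0.1145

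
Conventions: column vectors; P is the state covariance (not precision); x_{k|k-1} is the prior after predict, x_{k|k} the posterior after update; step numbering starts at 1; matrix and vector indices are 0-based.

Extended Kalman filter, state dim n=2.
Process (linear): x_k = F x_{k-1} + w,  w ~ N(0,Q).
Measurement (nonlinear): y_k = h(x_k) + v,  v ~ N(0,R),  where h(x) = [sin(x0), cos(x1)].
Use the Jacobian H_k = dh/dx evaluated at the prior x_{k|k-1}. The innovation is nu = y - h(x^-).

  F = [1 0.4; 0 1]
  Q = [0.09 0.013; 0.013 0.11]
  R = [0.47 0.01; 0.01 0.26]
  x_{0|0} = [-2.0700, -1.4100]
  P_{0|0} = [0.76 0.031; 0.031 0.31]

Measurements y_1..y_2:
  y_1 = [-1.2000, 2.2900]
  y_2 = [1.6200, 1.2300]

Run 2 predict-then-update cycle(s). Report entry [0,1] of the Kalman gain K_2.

K[0,1] = 0.0379

step 1: x^-=[-2.6340, -1.4100]  P^-=[0.9244 0.1680; 0.1680 0.4200]  H_jac=[-0.8739 0.0000; 0.0000 0.9871]  S=[1.1760 -0.1349; -0.1349 0.6692]  K=[-0.6741 0.1119; -0.0550 0.6084]  nu=[-0.7139, 2.1299]  x^+=[-1.9144, -0.0749]  P^+=[0.3613 0.0226; 0.0226 0.1597]
step 2: x^-=[-1.9444, -0.0749]  P^-=[0.4949 0.0995; 0.0995 0.2697]  H_jac=[-0.3650 0.0000; 0.0000 0.0748]  S=[0.5359 0.0073; 0.0073 0.2615]  K=[-0.3376 0.0379; -0.0688 0.0791]  nu=[2.5510, 0.2328]  x^+=[-2.7967, -0.2321]  P^+=[0.4337 0.0865; 0.0865 0.2656]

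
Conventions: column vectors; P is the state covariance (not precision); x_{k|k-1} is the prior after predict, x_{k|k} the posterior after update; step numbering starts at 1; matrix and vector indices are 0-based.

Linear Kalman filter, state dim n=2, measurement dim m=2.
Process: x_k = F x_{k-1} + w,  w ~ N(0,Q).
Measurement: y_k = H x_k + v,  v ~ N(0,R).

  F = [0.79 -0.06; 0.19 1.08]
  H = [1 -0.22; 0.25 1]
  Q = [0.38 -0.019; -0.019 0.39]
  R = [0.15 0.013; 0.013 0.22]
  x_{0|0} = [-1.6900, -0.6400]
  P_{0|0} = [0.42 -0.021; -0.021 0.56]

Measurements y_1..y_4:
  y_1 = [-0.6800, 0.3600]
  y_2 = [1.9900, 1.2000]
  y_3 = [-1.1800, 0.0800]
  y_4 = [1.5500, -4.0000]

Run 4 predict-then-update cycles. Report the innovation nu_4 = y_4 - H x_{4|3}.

step 1: x^-=[-1.2967, -1.0123]  P^-=[0.6461 -0.0099; -0.0099 1.0497]  S=[0.8513 -0.0658; -0.0658 1.3051]  K=[0.7735 0.1552; -0.2218 0.7912]  nu=[0.3940, 1.6965]  x^+=[-0.7287, 0.2426]  P^+=[0.1211 0.0139; 0.0139 0.1677]
step 2: x^-=[-0.5902, 0.1235]  P^-=[0.4549 0.0000; 0.0000 0.5957]  S=[0.6337 -0.0043; -0.0043 0.8441]  K=[0.7187 0.1384; -0.2020 0.7047]  nu=[2.6074, 1.2240]  x^+=[1.4532, 0.4594]  P^+=[0.1122 0.0117; 0.0117 0.1495]
step 3: x^-=[1.1205, 0.7723]  P^-=[0.4494 -0.0020; -0.0020 0.5732]  S=[0.6280 -0.0026; -0.0026 0.8203]  K=[0.7169 0.1369; -0.2010 0.6975]  nu=[-2.1306, -0.9724]  x^+=[-0.5399, 0.5223]  P^+=[0.1118 0.0115; 0.0115 0.1480]
step 4: x^-=[-0.4579, 0.4615]  P^-=[0.4492 -0.0021; -0.0021 0.5713]  S=[0.6278 -0.0024; -0.0024 0.8183]  K=[0.7168 0.1367; -0.2009 0.6969]  nu=[2.1094, -4.3470]  x^+=[0.4598, -2.9919]  P^+=[0.1118 0.0114; 0.0114 0.1478]

innov = [2.1094, -4.3470]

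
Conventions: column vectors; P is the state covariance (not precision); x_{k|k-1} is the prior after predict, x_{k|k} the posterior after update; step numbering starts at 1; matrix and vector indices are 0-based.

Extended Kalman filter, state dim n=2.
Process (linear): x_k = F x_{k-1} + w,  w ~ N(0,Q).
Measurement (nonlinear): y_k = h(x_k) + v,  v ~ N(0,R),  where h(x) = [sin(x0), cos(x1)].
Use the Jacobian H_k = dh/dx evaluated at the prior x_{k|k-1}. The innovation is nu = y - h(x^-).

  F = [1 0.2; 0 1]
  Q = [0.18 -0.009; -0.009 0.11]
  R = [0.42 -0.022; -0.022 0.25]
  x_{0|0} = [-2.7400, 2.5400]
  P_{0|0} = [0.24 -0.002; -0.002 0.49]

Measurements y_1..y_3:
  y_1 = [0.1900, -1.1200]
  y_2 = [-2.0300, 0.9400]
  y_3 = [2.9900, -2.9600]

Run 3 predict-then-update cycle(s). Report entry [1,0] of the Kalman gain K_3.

K[1,0] = -0.0202

step 1: x^-=[-2.2320, 2.5400]  P^-=[0.4388 0.0870; 0.0870 0.6000]  H_jac=[-0.6141 0.0000; 0.0000 -0.5660]  S=[0.5855 0.0082; 0.0082 0.4422]  K=[-0.4588 -0.1028; -0.0805 -0.7664]  nu=[0.9793, -0.2956]  x^+=[-2.6509, 2.6877]  P^+=[0.3101 0.0276; 0.0276 0.3354]
step 2: x^-=[-2.1133, 2.6877]  P^-=[0.5146 0.0857; 0.0857 0.4454]  H_jac=[-0.5163 0.0000; 0.0000 -0.4384]  S=[0.5572 -0.0026; -0.0026 0.3356]  K=[-0.4774 -0.1156; -0.0821 -0.5825]  nu=[-1.1736, 1.8388]  x^+=[-1.7657, 1.7130]  P^+=[0.3834 0.0420; 0.0420 0.3280]
step 3: x^-=[-1.4231, 1.7130]  P^-=[0.5933 0.0986; 0.0986 0.4380]  H_jac=[0.1472 0.0000; 0.0000 -0.9899]  S=[0.4328 -0.0364; -0.0364 0.6792]  K=[0.1905 -0.1335; -0.0202 -0.6395]  nu=[3.9791, -2.8183]  x^+=[-0.2889, 3.4348]  P^+=[0.5636 0.0379; 0.0379 0.1610]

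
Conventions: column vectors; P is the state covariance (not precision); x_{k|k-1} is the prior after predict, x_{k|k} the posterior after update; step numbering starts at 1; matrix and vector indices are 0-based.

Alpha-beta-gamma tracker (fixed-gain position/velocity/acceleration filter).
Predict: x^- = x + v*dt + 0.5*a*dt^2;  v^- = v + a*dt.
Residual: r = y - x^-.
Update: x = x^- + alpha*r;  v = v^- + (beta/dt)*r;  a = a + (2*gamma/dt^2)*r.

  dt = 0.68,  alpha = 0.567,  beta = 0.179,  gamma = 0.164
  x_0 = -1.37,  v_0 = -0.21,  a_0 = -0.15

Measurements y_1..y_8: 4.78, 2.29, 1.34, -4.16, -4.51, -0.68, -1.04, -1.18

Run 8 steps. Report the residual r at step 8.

step 1: x_pred=-1.5475  r=6.3275  x^+=2.0402  v^+=1.3536  a^+=4.3384
step 2: x_pred=3.9637  r=-1.6737  x^+=3.0147  v^+=3.8631  a^+=3.1511
step 3: x_pred=6.3702  r=-5.0302  x^+=3.5181  v^+=4.6818  a^+=-0.4170
step 4: x_pred=6.6053  r=-10.7653  x^+=0.5014  v^+=1.5644  a^+=-8.0532
step 5: x_pred=-0.2967  r=-4.2133  x^+=-2.6857  v^+=-5.0209  a^+=-11.0419
step 6: x_pred=-8.6527  r=7.9727  x^+=-4.1322  v^+=-10.4306  a^+=-5.3865
step 7: x_pred=-12.4704  r=11.4304  x^+=-5.9894  v^+=-11.0846  a^+=2.7216
step 8: x_pred=-12.8976  r=11.7176  x^+=-6.2537  v^+=-6.1494  a^+=11.0334

resid = 11.7176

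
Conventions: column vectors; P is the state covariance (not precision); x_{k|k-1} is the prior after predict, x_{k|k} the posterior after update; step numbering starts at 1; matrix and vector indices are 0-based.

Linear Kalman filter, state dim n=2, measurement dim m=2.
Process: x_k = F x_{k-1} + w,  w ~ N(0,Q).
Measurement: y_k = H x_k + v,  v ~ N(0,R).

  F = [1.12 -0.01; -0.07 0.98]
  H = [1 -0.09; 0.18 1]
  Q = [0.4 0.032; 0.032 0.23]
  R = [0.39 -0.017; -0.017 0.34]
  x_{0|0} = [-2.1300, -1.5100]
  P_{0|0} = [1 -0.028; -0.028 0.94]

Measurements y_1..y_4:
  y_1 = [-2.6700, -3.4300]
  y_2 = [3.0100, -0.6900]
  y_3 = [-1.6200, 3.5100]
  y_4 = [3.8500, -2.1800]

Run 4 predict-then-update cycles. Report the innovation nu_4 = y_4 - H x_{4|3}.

step 1: x^-=[-2.3705, -1.3307]  P^-=[1.6551 -0.0864; -0.0864 1.1415]  S=[2.0699 0.0932; 0.0932 1.5041]  K=[0.7993 0.0911; -0.1254 0.7564]  nu=[-0.4193, -1.6726]  x^+=[-2.8580, -2.5433]  P^+=[0.3068 -0.0378; -0.0378 0.2661]
step 2: x^-=[-3.1755, -2.2923]  P^-=[0.7857 -0.0362; -0.0362 0.4923]  S=[1.1862 0.0445; 0.0445 0.8447]  K=[0.6617 0.0897; -0.0896 0.5798]  nu=[5.9792, 2.1739]  x^+=[0.9762, -1.5678]  P^+=[0.2542 -0.0265; -0.0265 0.2034]
step 3: x^-=[1.1090, -1.6048]  P^-=[0.7194 -0.0190; -0.0190 0.4302]  S=[1.1164 0.0551; 0.0551 0.7867]  K=[0.6413 0.0955; -0.0788 0.5481]  nu=[-2.8734, 4.9151]  x^+=[-0.2641, 1.3153]  P^+=[0.2464 -0.0228; -0.0228 0.1918]
step 4: x^-=[-0.3089, 1.3075]  P^-=[0.7096 -0.0142; -0.0142 0.4185]  S=[1.1056 0.0591; 0.0591 0.7764]  K=[0.6378 0.0977; -0.0759 0.5415]  nu=[4.2766, -3.4319]  x^+=[2.0835, -0.8754]  P^+=[0.2451 -0.0218; -0.0218 0.1893]

innov = [4.2766, -3.4319]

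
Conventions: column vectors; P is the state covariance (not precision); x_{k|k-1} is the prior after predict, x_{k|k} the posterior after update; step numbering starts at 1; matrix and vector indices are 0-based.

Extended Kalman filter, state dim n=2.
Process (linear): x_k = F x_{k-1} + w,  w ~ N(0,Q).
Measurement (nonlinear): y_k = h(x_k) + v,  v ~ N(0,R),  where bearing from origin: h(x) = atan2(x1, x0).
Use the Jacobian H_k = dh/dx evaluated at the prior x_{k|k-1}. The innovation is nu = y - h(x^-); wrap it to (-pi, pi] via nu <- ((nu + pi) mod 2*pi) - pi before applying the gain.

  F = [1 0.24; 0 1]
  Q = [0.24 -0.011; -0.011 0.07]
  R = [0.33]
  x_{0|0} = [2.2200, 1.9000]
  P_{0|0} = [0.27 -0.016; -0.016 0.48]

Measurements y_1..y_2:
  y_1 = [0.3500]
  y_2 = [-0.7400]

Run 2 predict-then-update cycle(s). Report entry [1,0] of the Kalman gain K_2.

step 1: x^-=[2.6760, 1.9000]  P^-=[0.5300 0.0882; 0.0882 0.5500]  H_jac=[-0.1764 0.2484]  S=[0.3727]  K=[-0.1920; 0.3249]  nu=[-0.2674]  x^+=[2.7274, 1.8131]  P^+=[0.5162 0.1115; 0.1115 0.5107]
step 2: x^-=[3.1625, 1.8131]  P^-=[0.8391 0.2230; 0.2230 0.5807]  H_jac=[-0.1364 0.2380]  S=[0.3640]  K=[-0.1687; 0.2960]  nu=[-1.2606]  x^+=[3.3752, 1.4400]  P^+=[0.8288 0.2412; 0.2412 0.5488]

K[1,0] = 0.2960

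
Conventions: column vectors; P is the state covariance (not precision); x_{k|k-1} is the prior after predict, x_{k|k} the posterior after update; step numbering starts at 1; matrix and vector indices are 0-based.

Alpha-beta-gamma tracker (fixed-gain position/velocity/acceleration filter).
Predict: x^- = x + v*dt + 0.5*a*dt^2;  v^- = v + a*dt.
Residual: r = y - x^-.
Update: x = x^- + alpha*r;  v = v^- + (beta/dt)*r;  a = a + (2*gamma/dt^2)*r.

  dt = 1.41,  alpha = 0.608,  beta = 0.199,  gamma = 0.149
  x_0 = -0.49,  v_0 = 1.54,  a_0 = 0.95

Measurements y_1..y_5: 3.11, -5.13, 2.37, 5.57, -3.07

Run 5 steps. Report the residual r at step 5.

step 1: x_pred=2.6257  r=0.4843  x^+=2.9202  v^+=2.9478  a^+=1.0226
step 2: x_pred=8.0931  r=-13.2231  x^+=0.0535  v^+=2.5234  a^+=-0.9595
step 3: x_pred=2.6578  r=-0.2878  x^+=2.4828  v^+=1.1300  a^+=-1.0026
step 4: x_pred=3.0795  r=2.4905  x^+=4.5937  v^+=0.0678  a^+=-0.6293
step 5: x_pred=4.0638  r=-7.1338  x^+=-0.2735  v^+=-1.8263  a^+=-1.6986

resid = -7.1338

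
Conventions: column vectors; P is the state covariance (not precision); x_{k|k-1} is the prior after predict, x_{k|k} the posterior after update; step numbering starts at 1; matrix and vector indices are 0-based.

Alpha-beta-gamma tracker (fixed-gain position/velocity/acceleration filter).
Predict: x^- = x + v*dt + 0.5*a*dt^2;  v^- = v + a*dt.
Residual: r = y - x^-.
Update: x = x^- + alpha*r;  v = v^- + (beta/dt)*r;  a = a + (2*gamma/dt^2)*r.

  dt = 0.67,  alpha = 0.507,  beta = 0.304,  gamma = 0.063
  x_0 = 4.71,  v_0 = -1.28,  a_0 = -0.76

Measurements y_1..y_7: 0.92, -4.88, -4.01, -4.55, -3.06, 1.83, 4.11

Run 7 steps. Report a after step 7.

a_post = 5.6137

step 1: x_pred=3.6818  r=-2.7618  x^+=2.2816  v^+=-3.0423  a^+=-1.5352
step 2: x_pred=-0.1014  r=-4.7786  x^+=-2.5241  v^+=-6.2391  a^+=-2.8765
step 3: x_pred=-7.3500  r=3.3400  x^+=-5.6566  v^+=-6.6509  a^+=-1.9390
step 4: x_pred=-10.5479  r=5.9979  x^+=-7.5070  v^+=-5.2286  a^+=-0.2555
step 5: x_pred=-11.0675  r=8.0075  x^+=-7.0077  v^+=-1.7665  a^+=1.9921
step 6: x_pred=-7.7441  r=9.5741  x^+=-2.8901  v^+=3.9123  a^+=4.6794
step 7: x_pred=0.7815  r=3.3285  x^+=2.4690  v^+=8.5578  a^+=5.6137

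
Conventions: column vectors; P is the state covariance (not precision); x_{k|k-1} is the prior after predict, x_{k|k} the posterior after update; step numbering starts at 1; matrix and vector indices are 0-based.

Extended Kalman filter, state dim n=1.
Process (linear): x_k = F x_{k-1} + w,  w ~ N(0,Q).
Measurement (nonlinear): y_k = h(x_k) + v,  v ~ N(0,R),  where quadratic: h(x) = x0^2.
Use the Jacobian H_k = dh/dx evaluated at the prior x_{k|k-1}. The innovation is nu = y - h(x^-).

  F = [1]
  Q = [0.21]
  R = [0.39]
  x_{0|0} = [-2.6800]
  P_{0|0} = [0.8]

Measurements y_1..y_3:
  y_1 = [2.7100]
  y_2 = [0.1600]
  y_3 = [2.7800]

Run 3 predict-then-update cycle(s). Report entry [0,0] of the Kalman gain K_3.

step 1: x^-=[-2.6800]  P^-=[1.0100]  H_jac=[-5.3600]  S=[29.4069]  K=[-0.1841]  nu=[-4.4724]  x^+=[-1.8567]  P^+=[0.0134]
step 2: x^-=[-1.8567]  P^-=[0.2234]  H_jac=[-3.7133]  S=[3.4703]  K=[-0.2390]  nu=[-3.2872]  x^+=[-1.0709]  P^+=[0.0251]
step 3: x^-=[-1.0709]  P^-=[0.2351]  H_jac=[-2.1418]  S=[1.4685]  K=[-0.3429]  nu=[1.6332]  x^+=[-1.6309]  P^+=[0.0624]

K[0,0] = -0.3429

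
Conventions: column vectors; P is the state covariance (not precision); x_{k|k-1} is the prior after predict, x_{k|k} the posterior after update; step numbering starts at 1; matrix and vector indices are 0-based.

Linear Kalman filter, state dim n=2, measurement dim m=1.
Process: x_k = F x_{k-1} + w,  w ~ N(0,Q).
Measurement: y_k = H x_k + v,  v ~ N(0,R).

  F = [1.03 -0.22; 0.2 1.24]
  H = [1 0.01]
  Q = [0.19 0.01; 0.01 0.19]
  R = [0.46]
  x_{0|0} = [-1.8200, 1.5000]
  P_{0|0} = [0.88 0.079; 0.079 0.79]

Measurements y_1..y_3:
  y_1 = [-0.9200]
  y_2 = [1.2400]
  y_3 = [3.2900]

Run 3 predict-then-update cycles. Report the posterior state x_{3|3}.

step 1: x^-=[-2.2046, 1.4960]  P^-=[1.1260 0.0732; 0.0732 1.4791]  S=[1.5876]  K=[0.7097; 0.0554]  nu=[1.2696]  x^+=[-1.3035, 1.5664]  P^+=[0.3264 0.0107; 0.0107 1.4742]
step 2: x^-=[-1.6872, 1.6816]  P^-=[0.6027 -0.3117; -0.3117 2.4751]  S=[1.0567]  K=[0.5674; -0.2715]  nu=[2.9104]  x^+=[-0.0358, 0.8913]  P^+=[0.2625 -0.1489; -0.1489 2.3972]
step 3: x^-=[-0.2330, 1.0981]  P^-=[0.6520 -0.7735; -0.7735 3.8126]  S=[1.0969]  K=[0.5873; -0.6704]  nu=[3.5120]  x^+=[1.8297, -1.2564]  P^+=[0.2736 -0.3416; -0.3416 3.3197]

x_post = [1.8297, -1.2564]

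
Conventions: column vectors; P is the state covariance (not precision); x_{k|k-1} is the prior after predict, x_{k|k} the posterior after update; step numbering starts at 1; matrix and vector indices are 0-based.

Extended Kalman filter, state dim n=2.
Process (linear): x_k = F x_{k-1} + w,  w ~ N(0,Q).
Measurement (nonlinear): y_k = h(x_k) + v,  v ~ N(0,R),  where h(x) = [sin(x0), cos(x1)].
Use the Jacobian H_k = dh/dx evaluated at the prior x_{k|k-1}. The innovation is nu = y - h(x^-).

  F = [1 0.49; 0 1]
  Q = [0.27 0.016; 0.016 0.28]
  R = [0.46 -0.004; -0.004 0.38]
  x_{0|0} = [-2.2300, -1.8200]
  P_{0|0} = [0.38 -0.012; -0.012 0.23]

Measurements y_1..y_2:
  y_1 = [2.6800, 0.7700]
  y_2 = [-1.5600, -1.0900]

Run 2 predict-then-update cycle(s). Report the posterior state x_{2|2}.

x_post = [-6.7470, -2.2387]

step 1: x^-=[-3.1218, -1.8200]  P^-=[0.6935 0.1167; 0.1167 0.5100]  H_jac=[-0.9998 0.0000; 0.0000 0.9691]  S=[1.1532 -0.1171; -0.1171 0.8590]  K=[-0.5961 0.0504; -0.0434 0.5695]  nu=[2.6998, 1.0166]  x^+=[-4.6799, -1.3581]  P^+=[0.2745 0.0222; 0.0222 0.2235]
step 2: x^-=[-5.3454, -1.3581]  P^-=[0.6199 0.1477; 0.1477 0.5035]  H_jac=[0.5916 0.0000; 0.0000 0.9775]  S=[0.6769 0.0814; 0.0814 0.8610]  K=[0.5276 0.1178; 0.0610 0.5658]  nu=[-2.3663, -1.3011]  x^+=[-6.7470, -2.2387]  P^+=[0.4094 0.0436; 0.0436 0.2197]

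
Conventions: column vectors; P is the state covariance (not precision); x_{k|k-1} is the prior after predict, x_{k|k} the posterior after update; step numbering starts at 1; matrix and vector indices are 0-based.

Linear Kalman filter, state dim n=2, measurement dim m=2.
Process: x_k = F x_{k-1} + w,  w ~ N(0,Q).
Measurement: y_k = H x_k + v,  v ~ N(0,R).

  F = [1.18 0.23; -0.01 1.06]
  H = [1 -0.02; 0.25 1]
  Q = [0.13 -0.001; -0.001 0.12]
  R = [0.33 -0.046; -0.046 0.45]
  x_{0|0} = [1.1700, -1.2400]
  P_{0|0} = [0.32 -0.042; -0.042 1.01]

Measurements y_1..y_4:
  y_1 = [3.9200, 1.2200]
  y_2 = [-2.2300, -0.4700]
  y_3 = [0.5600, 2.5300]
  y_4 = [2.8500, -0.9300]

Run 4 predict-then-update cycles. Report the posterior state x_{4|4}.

step 1: x^-=[1.0954, -1.3261]  P^-=[0.6062 0.1890; 0.1890 1.2558]  S=[0.9291 0.2685; 0.2685 1.8382]  K=[0.6210 0.0946; -0.0297 0.7132]  nu=[2.7981, 2.2723]  x^+=[3.0480, 0.2114]  P^+=[0.1999 -0.0360; -0.0360 0.3313]
step 2: x^-=[3.6452, 0.1936]  P^-=[0.4063 0.0325; 0.0325 0.4930]  S=[0.7352 0.0780; 0.0780 0.9847]  K=[0.5419 0.0932; -0.0234 0.5108]  nu=[-5.8713, -1.5749]  x^+=[0.3170, -0.4732]  P^+=[0.1740 -0.0265; -0.0265 0.2376]
step 3: x^-=[0.2652, -0.5048]  P^-=[0.3705 0.0218; 0.0218 0.3875]  S=[0.6997 0.0606; 0.0606 0.8716]  K=[0.5206 0.0951; -0.0191 0.4522]  nu=[0.2847, 2.9685]  x^+=[0.6957, 0.8321]  P^+=[0.1670 -0.0229; -0.0229 0.2101]
step 4: x^-=[1.0123, 0.8751]  P^-=[0.3612 0.0197; 0.0197 0.3566]  S=[0.6905 0.0567; 0.0567 0.8390]  K=[0.5145 0.0963; -0.0173 0.4320]  nu=[1.8552, -2.0582]  x^+=[1.7688, -0.0463]  P^+=[0.1649 -0.0216; -0.0216 0.2006]

x_post = [1.7688, -0.0463]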